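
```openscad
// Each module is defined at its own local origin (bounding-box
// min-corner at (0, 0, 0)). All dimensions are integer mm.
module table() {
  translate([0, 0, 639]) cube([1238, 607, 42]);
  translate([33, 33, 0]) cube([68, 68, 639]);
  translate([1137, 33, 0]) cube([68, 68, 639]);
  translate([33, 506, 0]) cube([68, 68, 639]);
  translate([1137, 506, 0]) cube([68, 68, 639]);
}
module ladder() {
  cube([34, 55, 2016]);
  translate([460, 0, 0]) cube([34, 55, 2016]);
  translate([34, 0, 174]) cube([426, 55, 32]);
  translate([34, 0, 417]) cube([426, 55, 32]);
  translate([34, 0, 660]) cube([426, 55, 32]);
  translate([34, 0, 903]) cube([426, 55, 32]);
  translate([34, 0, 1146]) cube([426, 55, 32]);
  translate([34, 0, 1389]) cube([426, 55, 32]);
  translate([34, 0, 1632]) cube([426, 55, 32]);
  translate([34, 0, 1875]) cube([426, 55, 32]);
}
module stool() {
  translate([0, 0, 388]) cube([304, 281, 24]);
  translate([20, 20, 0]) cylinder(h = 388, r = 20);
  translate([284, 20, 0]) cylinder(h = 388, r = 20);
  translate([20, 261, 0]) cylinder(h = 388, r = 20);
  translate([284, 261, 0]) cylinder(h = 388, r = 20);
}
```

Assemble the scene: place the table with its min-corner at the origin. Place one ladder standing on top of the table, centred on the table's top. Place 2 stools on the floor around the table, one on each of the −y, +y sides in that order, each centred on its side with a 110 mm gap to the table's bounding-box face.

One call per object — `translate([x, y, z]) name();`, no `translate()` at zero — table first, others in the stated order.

table();
translate([372, 276, 681]) ladder();
translate([467, -391, 0]) stool();
translate([467, 717, 0]) stool();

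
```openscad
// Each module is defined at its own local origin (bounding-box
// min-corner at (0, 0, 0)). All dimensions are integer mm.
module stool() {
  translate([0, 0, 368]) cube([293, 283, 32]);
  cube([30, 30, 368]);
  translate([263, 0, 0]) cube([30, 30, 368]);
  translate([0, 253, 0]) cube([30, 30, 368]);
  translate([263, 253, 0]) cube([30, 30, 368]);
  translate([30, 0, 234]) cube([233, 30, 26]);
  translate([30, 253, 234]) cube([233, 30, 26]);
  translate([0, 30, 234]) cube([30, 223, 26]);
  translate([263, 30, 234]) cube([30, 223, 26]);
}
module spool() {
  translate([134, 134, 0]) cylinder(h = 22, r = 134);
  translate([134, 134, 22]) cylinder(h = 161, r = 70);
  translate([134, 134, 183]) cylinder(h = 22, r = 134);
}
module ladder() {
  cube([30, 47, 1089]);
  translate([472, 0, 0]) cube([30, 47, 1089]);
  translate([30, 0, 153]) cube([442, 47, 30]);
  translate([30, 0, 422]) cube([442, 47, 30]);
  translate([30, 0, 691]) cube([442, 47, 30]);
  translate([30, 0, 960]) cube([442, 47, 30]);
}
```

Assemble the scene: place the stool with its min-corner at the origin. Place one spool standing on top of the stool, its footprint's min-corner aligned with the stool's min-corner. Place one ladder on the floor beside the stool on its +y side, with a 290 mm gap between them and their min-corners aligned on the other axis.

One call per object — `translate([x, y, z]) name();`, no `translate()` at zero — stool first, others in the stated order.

stool();
translate([0, 0, 400]) spool();
translate([0, 573, 0]) ladder();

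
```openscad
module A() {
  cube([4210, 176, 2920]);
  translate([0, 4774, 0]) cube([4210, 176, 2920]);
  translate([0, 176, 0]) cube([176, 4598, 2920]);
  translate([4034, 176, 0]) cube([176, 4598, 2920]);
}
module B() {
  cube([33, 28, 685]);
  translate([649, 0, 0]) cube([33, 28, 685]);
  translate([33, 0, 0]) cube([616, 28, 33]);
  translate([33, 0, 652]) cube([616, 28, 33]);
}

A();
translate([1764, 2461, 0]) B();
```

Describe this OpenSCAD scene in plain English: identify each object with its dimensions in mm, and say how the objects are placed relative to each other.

A is a box-shaped house frame (walls only): outside footprint 4210×4950 mm, wall height 2920 mm, wall thickness 176 mm. The two y-facing walls run the full x-width; the two x-facing walls fit between the inner faces of the y-facing walls.

B is a rectangular picture frame lying in the x–z plane (depth along y). The opening is 616 mm wide (x) by 619 mm tall (z), surrounded by a border 33 mm wide on all four sides. The frame is 28 mm deep and is made of two full-height vertical stiles with two horizontal rails fitted between them.

The picture frame sits inside the house frame, centred.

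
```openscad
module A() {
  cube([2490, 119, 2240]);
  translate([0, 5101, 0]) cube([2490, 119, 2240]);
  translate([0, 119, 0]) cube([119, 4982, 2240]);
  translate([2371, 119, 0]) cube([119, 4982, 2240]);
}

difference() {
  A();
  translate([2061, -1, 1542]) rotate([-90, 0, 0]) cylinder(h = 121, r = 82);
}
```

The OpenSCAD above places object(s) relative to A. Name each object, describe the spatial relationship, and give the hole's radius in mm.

A is a house frame. The house frame has a circular hole through its front wall. The hole's radius is 82 mm.

The subtracted cylinder has r = 82 mm.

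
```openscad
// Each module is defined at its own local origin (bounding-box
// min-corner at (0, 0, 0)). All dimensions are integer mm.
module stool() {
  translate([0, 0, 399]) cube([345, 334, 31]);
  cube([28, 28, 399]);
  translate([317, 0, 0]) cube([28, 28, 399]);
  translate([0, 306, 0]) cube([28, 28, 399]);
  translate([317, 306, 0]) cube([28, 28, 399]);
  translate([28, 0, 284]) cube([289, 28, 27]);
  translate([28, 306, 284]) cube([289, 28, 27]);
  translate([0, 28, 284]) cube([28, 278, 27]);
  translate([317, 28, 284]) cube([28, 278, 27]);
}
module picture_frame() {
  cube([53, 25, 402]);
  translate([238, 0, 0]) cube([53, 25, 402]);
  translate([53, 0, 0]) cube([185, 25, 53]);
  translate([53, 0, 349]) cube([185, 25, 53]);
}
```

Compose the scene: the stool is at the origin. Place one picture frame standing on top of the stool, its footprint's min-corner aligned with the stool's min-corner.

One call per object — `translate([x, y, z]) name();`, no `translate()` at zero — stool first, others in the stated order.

stool();
translate([0, 0, 430]) picture_frame();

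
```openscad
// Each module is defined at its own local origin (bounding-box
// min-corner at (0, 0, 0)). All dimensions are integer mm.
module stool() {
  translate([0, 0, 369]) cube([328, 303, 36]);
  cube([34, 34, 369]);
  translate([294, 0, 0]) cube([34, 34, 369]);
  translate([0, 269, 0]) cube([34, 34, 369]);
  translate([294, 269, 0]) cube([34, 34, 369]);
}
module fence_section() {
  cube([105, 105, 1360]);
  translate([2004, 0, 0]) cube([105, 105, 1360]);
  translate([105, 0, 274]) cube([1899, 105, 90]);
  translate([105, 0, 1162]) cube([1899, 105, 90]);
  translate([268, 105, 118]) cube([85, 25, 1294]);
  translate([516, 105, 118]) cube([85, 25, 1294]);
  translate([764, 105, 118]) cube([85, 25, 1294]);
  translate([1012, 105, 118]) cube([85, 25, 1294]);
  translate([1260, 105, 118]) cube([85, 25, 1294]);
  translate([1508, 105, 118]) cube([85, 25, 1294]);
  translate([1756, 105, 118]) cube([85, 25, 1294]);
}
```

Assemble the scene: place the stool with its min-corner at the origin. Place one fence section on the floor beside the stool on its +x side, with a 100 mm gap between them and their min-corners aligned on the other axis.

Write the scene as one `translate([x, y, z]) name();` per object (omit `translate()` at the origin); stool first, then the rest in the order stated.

stool();
translate([428, 0, 0]) fence_section();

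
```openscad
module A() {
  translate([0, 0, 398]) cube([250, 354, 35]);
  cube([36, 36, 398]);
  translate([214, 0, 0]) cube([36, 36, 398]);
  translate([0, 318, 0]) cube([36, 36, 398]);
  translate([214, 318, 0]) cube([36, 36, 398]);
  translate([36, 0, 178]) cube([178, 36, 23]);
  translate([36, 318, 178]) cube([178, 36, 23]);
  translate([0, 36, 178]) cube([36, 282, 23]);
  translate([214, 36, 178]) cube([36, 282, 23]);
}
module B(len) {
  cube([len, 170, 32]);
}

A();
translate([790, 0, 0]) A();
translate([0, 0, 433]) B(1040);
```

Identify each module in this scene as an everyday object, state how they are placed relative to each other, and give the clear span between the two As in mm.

A is a stool. B is a beam. A beam spans the tops of two stools. The clear span between the two stools is 540 mm.

Second stool starts at x = 790; first ends at x = 250; clear span = 790 − 250 = 540 mm.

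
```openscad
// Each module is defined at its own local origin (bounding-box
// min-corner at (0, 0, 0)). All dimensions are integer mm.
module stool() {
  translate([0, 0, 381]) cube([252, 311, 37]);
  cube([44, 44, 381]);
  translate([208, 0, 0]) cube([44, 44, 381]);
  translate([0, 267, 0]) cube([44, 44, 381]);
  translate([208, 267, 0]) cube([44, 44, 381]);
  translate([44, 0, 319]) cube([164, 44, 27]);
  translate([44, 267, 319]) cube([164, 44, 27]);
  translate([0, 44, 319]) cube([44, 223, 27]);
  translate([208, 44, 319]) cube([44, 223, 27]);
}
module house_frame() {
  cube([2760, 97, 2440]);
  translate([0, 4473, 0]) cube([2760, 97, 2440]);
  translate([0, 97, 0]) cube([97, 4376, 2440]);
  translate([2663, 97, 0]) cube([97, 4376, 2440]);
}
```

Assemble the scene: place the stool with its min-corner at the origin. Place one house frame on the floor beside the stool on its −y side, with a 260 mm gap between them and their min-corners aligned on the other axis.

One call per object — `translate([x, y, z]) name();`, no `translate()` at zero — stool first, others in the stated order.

stool();
translate([0, -4830, 0]) house_frame();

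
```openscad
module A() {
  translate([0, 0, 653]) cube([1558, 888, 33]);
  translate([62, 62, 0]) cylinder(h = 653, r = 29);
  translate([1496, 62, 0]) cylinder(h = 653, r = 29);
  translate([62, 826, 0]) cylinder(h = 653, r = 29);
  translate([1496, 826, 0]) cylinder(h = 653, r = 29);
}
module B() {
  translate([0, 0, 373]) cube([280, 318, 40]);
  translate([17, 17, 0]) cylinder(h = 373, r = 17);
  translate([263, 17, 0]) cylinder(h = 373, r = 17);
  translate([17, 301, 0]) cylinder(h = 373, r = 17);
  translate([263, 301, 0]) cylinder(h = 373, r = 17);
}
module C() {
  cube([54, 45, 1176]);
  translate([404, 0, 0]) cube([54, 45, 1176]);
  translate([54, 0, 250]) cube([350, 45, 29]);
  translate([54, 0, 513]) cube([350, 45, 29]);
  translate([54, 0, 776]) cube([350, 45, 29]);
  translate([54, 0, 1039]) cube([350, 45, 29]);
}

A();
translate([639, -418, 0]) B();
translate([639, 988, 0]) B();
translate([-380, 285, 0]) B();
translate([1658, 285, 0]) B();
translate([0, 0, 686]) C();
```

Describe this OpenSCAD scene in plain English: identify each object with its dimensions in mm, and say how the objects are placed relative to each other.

A is a table with a 1558×888 mm rectangular top, 33 mm thick, top surface at z = 686 mm, supported by four round legs of 58 mm diameter, each leg's bounding box inset 33 mm from the nearest pair of top edges, running from the floor.

B is a simple wooden stool: a rectangular seat 280 mm (x) by 318 mm (y), 40 mm thick, top face at z = 413 mm, on four round legs, each 34 mm in diameter. The legs rest on z = 0, each leg's axis is inset half a diameter from the nearest pair of seat edges (so the leg's bounding box is flush with the corner).

C is a straight ladder. Two 54×45 mm vertical rails, 1176 mm tall, stand 458 mm apart (outside-to-outside) with their front faces coplanar on the −y side. 4 rungs, each 45 mm deep and 29 mm tall, span between the inner faces of the rails, front faces flush with the rails. The lowest rung's underside is at z = 250 mm and rungs are spaced 263 mm apart (underside to underside).

Four stools sit around the table at the −y, +y, −x, +x sides. The ladder is on top of the table.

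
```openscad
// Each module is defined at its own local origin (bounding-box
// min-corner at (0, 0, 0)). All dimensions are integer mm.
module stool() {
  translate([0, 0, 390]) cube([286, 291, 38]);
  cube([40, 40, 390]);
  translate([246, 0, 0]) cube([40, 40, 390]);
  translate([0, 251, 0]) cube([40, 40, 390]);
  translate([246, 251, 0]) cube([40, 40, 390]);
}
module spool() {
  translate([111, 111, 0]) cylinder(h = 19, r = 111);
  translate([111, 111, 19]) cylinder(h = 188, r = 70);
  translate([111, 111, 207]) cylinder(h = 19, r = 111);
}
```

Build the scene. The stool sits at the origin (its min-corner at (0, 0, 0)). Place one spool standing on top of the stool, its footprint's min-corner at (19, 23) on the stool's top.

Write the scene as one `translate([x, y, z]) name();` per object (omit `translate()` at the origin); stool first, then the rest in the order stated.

stool();
translate([19, 23, 428]) spool();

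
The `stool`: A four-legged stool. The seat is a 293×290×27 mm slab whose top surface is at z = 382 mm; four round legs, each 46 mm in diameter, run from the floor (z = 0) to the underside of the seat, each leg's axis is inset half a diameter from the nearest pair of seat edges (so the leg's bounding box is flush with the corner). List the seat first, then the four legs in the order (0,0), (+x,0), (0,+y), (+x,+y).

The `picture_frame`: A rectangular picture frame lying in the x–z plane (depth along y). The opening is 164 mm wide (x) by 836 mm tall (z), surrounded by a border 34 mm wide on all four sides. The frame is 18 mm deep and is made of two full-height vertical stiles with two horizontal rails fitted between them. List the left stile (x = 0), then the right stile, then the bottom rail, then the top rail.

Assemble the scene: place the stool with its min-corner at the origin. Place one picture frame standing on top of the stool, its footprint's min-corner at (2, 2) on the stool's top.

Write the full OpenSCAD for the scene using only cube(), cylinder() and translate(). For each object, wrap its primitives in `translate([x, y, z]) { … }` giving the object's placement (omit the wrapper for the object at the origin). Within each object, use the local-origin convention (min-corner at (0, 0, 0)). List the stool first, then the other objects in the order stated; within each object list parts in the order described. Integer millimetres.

translate([0, 0, 355]) cube([293, 290, 27]);
translate([23, 23, 0]) cylinder(h = 355, r = 23);
translate([270, 23, 0]) cylinder(h = 355, r = 23);
translate([23, 267, 0]) cylinder(h = 355, r = 23);
translate([270, 267, 0]) cylinder(h = 355, r = 23);
translate([2, 2, 382]) {
  cube([34, 18, 904]);
  translate([198, 0, 0]) cube([34, 18, 904]);
  translate([34, 0, 0]) cube([164, 18, 34]);
  translate([34, 0, 870]) cube([164, 18, 34]);
}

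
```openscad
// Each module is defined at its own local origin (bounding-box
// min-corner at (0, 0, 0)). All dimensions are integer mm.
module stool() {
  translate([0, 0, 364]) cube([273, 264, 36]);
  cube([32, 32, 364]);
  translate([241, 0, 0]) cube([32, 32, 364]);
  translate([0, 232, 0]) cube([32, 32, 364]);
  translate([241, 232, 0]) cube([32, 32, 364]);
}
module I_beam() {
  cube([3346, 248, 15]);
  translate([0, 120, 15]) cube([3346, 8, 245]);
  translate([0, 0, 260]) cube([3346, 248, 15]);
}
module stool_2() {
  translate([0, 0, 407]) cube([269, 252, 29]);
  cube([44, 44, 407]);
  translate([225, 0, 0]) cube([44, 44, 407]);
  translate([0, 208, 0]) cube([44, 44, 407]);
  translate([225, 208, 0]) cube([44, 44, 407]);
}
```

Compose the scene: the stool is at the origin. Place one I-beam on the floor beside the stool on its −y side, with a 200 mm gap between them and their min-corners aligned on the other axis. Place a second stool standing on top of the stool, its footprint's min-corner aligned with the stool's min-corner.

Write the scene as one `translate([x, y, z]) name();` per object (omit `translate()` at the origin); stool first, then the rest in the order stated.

stool();
translate([0, -448, 0]) I_beam();
translate([0, 0, 400]) stool_2();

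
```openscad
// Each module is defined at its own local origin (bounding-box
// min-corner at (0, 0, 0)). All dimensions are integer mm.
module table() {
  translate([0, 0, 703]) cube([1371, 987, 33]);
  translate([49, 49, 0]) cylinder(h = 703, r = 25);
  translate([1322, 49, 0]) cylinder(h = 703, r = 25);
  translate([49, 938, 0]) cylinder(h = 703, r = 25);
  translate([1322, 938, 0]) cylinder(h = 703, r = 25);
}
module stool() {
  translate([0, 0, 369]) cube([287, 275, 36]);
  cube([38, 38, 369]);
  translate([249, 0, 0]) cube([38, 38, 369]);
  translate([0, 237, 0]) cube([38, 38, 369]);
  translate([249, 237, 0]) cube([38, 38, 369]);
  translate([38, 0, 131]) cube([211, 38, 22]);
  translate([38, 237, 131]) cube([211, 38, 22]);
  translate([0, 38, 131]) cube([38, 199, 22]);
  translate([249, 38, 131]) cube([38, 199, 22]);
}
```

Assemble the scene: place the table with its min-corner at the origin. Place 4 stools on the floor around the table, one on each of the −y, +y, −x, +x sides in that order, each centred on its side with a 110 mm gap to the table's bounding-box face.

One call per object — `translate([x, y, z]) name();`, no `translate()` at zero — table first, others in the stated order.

table();
translate([542, -385, 0]) stool();
translate([542, 1097, 0]) stool();
translate([-397, 356, 0]) stool();
translate([1481, 356, 0]) stool();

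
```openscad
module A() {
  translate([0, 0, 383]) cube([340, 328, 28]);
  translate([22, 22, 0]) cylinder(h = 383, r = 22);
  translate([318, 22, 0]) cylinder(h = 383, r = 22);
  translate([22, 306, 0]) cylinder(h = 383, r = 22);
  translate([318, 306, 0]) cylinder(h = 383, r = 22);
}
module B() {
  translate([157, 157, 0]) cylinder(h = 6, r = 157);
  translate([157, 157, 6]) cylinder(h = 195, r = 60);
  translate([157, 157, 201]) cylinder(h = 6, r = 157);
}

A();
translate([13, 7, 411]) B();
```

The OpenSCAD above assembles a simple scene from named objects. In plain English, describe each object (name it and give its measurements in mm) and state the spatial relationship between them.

A is a four-legged stool. The seat is 340×328 mm, 28 mm thick, top at z = 411 mm. It stands on four round legs, each 44 mm in diameter, from z = 0 to the seat underside, each leg's axis is inset half a diameter from the nearest pair of seat edges (so the leg's bounding box is flush with the corner).

B is a spool: two coaxial disc flanges of radius 157 mm and thickness 6 mm, joined by a core cylinder of radius 60 mm and height 195 mm. The lower flange rests on z = 0 and the three cylinders share a vertical axis.

The spool is on top of the stool, centred.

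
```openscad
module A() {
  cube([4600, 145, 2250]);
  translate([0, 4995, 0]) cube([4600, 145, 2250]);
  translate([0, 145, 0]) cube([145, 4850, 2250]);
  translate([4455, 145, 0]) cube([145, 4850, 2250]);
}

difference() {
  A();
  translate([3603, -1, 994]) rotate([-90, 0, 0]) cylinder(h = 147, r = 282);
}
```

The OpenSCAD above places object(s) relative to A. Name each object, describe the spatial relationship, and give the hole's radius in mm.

A is a house frame. The house frame has a circular hole through its front wall. The hole's radius is 282 mm.

The subtracted cylinder has r = 282 mm.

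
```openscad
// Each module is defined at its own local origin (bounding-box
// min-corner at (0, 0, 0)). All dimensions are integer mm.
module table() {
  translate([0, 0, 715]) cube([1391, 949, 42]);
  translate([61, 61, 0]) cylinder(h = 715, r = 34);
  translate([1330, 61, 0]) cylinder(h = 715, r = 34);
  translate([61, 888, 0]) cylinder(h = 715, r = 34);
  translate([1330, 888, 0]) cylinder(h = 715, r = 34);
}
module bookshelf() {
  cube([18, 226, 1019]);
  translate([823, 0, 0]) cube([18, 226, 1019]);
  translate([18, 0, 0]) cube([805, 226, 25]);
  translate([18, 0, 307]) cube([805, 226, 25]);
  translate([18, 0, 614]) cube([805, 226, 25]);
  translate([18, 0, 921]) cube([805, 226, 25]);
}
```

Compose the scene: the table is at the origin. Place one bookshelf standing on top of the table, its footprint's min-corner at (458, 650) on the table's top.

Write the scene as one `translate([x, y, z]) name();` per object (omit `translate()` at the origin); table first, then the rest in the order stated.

table();
translate([458, 650, 757]) bookshelf();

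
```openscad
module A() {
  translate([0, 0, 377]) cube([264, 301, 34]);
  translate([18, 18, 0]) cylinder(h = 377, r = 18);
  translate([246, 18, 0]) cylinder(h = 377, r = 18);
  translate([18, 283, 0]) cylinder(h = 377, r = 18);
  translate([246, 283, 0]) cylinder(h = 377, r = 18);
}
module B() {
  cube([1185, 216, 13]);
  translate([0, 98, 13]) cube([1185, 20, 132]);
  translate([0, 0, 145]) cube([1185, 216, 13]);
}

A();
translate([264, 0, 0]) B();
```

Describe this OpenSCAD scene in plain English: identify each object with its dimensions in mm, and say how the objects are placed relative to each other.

A is a four-legged stool. The seat is a 264×301×34 mm slab whose top surface is at z = 411 mm; four round legs, each 36 mm in diameter, run from the floor (z = 0) to the underside of the seat, each leg's axis is inset half a diameter from the nearest pair of seat edges (so the leg's bounding box is flush with the corner).

B is an I-beam lying along x, 1185 mm long. Overall section height 158 mm. Two flanges 216 mm wide (y) and 13 mm thick, one on the floor and one at the top; a web 20 mm thick runs between them, centred on the flange width.

The I-beam is against the stool's +x side, with their −y faces flush.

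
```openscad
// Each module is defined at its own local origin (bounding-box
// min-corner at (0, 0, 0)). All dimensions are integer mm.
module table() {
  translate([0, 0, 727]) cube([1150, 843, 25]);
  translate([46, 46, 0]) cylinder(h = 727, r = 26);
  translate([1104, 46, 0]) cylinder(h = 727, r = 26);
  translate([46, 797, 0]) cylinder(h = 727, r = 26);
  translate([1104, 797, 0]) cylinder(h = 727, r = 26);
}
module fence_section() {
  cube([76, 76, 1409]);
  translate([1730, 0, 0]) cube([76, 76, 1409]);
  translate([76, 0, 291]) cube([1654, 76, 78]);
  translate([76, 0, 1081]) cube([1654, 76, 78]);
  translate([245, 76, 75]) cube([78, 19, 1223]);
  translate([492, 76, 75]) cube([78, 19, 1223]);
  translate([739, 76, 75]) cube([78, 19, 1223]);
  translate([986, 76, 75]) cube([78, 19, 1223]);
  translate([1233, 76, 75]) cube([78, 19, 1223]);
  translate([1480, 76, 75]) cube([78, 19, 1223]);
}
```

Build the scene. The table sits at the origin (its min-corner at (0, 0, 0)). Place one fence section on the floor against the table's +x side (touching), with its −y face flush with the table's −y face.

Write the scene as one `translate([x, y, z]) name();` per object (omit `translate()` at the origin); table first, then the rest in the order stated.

table();
translate([1150, 0, 0]) fence_section();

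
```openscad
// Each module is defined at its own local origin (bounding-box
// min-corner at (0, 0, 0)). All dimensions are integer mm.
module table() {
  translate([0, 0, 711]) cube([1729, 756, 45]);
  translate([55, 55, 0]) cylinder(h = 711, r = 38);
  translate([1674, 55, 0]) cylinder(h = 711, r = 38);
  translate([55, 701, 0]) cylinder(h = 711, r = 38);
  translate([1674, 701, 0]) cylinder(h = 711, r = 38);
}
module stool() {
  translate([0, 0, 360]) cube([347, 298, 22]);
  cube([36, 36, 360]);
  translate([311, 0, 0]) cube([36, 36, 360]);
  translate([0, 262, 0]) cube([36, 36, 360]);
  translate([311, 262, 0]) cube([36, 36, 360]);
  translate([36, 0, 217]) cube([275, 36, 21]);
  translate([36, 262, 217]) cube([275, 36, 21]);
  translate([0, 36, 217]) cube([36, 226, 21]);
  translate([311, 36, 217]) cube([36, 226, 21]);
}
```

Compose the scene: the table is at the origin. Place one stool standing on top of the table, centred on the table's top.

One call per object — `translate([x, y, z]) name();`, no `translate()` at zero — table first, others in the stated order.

table();
translate([691, 229, 756]) stool();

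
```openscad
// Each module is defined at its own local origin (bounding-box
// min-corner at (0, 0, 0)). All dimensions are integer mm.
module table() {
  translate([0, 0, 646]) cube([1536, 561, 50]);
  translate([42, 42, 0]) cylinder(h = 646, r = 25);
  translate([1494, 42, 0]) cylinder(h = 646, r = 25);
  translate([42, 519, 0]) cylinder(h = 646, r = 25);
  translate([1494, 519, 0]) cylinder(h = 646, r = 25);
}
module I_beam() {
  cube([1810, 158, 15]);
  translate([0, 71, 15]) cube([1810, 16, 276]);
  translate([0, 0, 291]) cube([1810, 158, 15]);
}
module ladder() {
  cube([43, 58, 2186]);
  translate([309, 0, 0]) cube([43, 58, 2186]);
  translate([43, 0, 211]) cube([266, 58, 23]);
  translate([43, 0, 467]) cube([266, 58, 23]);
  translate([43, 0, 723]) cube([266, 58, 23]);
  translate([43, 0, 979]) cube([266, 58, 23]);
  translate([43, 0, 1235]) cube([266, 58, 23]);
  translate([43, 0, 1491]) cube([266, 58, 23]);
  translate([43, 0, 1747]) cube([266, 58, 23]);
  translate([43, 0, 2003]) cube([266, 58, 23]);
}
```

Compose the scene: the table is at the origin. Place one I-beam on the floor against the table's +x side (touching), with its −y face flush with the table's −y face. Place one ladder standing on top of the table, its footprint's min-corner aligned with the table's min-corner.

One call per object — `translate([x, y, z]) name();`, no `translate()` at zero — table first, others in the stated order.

table();
translate([1536, 0, 0]) I_beam();
translate([0, 0, 696]) ladder();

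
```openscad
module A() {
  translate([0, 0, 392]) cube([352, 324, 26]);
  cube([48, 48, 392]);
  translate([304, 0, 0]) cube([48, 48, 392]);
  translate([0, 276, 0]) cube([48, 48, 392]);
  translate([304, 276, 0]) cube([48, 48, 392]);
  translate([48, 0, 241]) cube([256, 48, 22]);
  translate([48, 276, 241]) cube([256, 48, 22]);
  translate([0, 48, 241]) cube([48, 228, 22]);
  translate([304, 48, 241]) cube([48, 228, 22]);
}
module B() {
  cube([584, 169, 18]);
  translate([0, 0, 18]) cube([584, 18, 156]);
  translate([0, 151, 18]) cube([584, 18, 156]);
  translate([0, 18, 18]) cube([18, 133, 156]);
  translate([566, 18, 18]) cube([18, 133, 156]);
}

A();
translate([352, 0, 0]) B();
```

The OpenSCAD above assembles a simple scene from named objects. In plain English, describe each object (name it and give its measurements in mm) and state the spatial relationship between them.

A is a simple wooden stool: a rectangular seat 352 mm (x) by 324 mm (y), 26 mm thick, top face at z = 418 mm, on four square legs, each 48×48 mm in cross-section. The legs rest on z = 0, each flush with a corner of the seat. Four stretchers, 48 mm wide and 22 mm tall, connect adjacent legs with their undersides at z = 241 mm, each running between the inner faces of the legs it joins and aligned with the legs' outer faces on the other axis.

B is an open-topped rectangular box: outside dimensions 584×169×174 mm, with a uniform wall and base thickness of 18 mm. The base is a full 584×169 slab on the floor; four walls sit on top of the base. The front and back walls (the −y and +y sides) span the full width; the two side walls fit between them.

The open box is against the stool's +x side, with their −y faces flush.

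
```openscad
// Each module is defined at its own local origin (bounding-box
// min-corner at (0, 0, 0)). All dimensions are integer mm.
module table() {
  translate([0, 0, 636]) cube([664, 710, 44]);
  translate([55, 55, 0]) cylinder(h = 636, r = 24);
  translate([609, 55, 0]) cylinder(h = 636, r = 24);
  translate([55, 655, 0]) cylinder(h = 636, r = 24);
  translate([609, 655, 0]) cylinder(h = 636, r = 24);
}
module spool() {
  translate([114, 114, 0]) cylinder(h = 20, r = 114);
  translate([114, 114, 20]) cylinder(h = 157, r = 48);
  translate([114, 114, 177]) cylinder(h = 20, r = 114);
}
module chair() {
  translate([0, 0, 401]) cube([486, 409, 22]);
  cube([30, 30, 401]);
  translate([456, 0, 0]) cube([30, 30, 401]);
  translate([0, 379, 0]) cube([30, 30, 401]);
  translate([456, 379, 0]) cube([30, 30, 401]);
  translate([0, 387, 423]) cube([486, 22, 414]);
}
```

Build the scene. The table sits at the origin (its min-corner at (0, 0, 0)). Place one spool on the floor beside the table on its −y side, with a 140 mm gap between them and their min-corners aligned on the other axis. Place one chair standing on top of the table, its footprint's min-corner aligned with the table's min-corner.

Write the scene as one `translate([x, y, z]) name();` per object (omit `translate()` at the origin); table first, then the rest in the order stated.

table();
translate([0, -368, 0]) spool();
translate([0, 0, 680]) chair();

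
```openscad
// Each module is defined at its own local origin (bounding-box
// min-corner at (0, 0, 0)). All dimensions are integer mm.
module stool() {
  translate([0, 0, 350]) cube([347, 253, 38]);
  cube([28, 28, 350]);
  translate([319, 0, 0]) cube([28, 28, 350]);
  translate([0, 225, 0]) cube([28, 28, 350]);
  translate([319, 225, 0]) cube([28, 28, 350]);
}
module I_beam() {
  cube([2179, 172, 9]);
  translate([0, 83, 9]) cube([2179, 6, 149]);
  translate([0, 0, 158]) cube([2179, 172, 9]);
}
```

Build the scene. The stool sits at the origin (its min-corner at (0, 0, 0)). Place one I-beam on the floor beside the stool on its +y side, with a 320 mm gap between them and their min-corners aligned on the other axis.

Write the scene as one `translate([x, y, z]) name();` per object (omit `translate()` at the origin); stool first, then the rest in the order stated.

stool();
translate([0, 573, 0]) I_beam();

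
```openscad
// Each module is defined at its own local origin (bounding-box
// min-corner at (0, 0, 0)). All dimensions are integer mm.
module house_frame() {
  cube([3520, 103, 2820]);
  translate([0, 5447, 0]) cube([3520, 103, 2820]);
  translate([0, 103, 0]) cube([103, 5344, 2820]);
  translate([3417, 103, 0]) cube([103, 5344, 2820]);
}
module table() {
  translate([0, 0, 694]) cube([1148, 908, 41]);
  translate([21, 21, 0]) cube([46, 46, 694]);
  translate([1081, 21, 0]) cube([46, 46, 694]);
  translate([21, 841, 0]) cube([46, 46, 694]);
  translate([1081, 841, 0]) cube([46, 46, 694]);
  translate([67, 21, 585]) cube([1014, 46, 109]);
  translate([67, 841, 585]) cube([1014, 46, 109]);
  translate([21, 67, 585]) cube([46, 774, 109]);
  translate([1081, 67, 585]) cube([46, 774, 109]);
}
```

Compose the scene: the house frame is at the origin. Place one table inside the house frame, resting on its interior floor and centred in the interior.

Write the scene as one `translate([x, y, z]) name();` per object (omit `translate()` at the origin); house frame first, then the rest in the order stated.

house_frame();
translate([1186, 2321, 0]) table();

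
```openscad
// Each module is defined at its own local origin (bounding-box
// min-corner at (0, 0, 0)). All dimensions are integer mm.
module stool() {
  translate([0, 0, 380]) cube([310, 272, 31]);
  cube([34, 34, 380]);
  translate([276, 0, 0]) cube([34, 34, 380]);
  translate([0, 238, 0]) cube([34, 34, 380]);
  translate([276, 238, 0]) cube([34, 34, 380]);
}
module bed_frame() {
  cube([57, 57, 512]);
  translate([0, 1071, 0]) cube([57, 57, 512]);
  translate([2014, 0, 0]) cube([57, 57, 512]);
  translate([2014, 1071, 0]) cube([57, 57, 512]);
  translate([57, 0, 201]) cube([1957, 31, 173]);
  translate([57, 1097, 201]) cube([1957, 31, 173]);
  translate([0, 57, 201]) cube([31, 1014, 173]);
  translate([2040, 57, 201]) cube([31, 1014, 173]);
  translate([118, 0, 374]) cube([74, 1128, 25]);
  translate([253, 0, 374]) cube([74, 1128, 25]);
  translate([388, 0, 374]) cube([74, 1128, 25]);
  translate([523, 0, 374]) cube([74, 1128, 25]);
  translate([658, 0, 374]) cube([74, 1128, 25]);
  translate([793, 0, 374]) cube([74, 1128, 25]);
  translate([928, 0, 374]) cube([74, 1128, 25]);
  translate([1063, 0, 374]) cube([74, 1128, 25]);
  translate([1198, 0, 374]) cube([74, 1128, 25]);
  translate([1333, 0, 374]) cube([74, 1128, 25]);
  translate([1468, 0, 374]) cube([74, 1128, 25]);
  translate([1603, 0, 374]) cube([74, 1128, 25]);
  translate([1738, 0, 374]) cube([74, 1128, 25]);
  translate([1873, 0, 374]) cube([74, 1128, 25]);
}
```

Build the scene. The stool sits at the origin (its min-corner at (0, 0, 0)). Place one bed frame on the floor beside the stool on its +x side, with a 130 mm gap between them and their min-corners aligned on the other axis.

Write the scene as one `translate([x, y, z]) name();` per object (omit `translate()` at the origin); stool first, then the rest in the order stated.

stool();
translate([440, 0, 0]) bed_frame();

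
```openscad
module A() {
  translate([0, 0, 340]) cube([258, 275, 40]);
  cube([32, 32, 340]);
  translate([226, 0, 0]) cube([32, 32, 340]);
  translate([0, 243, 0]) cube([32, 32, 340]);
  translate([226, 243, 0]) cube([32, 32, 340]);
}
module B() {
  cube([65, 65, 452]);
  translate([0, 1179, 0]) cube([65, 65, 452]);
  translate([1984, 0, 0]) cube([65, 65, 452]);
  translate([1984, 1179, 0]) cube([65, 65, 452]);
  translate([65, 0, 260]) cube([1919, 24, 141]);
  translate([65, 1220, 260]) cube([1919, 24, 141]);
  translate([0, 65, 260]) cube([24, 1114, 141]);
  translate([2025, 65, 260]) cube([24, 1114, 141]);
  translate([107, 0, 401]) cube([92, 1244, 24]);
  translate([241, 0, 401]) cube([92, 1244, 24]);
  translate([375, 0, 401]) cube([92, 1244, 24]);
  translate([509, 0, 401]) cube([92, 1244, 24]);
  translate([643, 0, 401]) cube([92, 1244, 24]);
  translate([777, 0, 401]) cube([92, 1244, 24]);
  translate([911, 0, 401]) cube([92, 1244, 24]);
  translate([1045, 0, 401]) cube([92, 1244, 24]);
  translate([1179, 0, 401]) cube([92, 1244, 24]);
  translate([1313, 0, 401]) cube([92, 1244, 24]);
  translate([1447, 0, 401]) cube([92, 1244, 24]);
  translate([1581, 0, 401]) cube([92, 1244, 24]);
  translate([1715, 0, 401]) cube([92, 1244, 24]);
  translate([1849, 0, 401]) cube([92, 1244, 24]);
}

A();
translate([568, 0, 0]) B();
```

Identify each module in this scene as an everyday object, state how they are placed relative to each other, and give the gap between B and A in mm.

A is a stool. B is a bed frame. The bed frame is on the floor beside the stool on its +x side. The gap between the bed frame and the stool is 310 mm.

The bed frame's nearest face is 310 mm from the stool's +x face.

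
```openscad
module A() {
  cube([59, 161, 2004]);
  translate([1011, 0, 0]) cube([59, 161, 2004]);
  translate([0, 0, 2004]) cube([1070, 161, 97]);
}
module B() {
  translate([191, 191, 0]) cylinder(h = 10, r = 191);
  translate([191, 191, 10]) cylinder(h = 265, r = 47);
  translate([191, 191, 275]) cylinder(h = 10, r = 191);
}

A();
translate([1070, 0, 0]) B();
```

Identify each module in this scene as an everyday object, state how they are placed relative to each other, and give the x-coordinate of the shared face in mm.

The door frame's +x face and the spool's −x face are both at x = 1070 mm.

A is a door frame. B is a spool. The spool is against the door frame's +x side, with their −y faces flush. The x-coordinate of the shared face is 1070 mm.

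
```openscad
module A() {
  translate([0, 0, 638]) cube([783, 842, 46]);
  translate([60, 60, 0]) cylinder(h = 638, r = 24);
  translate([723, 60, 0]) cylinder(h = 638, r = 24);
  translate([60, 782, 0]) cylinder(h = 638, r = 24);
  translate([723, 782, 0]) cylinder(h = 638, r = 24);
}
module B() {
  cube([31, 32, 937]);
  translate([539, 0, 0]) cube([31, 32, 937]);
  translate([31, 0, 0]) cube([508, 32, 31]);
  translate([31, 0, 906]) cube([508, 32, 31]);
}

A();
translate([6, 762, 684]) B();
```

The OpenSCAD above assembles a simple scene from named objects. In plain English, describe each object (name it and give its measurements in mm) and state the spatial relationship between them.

A is a rectangular dining table. The top is 783×842×46 mm with its upper surface at z = 684 mm. It stands on four round legs of 48 mm diameter, each leg's bounding box inset 36 mm from the nearest pair of top edges, running from the floor to the underside of the top.

B is a rectangular picture frame lying in the x–z plane (depth along y). The opening is 508 mm wide (x) by 875 mm tall (z), surrounded by a border 31 mm wide on all four sides. The frame is 32 mm deep and is made of two full-height vertical stiles with two horizontal rails fitted between them.

The picture frame is on top of the table.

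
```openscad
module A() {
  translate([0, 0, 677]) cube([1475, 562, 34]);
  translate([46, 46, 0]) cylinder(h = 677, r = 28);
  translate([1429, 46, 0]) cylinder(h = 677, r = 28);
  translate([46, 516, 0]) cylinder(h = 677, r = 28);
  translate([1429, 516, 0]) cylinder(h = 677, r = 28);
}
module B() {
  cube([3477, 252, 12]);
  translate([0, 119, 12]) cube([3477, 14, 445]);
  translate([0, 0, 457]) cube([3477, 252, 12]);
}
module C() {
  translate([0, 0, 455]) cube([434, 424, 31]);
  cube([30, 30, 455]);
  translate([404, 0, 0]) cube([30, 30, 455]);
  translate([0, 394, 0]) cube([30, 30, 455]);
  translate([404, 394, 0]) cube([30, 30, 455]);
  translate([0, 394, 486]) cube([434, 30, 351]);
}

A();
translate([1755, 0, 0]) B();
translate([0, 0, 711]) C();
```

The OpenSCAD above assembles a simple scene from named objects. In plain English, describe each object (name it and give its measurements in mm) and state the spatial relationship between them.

A is a table: top 1475 mm (x) × 562 mm (y), 34 mm thick, upper face at z = 711 mm, on four round legs of 56 mm diameter, each leg's bounding box inset 18 mm from the nearest pair of top edges, running from z = 0 to the bottom of the top.

B is an I-beam lying along x, 3477 mm long. Overall section height 469 mm. Two flanges 252 mm wide (y) and 12 mm thick, one on the floor and one at the top; a web 14 mm thick runs between them, centred on the flange width.

C is a chair. The seat is a 434×424×31 mm slab with its top at z = 486 mm, on four 30×30 mm corner legs (flush with the seat edges, standing on z = 0). A flat backrest 30 mm thick, 351 mm tall, spans the full seat width and rises from the seat top along its +y edge, rear face flush with the rear of the seat.

The I-beam is on the floor beside the table on its +x side. The chair is on top of the table.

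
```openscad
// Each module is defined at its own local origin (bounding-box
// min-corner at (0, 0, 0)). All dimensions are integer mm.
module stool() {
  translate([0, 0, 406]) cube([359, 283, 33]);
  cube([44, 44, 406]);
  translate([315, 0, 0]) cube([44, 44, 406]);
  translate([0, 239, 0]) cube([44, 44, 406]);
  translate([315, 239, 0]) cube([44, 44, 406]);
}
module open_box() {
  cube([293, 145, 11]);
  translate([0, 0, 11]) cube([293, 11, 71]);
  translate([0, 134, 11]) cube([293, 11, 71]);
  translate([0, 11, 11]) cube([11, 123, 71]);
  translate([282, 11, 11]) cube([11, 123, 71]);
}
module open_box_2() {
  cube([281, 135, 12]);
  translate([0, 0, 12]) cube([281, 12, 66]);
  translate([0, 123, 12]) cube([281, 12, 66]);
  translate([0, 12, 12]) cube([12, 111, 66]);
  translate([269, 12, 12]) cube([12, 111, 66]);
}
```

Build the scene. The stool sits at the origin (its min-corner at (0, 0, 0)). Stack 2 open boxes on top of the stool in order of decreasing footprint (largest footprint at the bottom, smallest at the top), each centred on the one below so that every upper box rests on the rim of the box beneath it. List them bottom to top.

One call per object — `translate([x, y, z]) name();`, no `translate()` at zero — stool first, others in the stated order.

stool();
translate([33, 69, 439]) open_box();
translate([39, 74, 521]) open_box_2();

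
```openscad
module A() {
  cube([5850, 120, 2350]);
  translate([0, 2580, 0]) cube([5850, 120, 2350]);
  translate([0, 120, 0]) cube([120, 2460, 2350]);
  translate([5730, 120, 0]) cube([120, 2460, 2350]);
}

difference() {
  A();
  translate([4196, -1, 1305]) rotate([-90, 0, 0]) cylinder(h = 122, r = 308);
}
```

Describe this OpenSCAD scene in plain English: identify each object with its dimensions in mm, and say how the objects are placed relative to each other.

A is a box-shaped house frame (walls only): outside footprint 5850×2700 mm, wall height 2350 mm, wall thickness 120 mm. The two y-facing walls run the full x-width; the two x-facing walls fit between the inner faces of the y-facing walls.

The house frame has a circular hole of radius 308 mm through its front wall, centred at (x = 4196, z = 1305).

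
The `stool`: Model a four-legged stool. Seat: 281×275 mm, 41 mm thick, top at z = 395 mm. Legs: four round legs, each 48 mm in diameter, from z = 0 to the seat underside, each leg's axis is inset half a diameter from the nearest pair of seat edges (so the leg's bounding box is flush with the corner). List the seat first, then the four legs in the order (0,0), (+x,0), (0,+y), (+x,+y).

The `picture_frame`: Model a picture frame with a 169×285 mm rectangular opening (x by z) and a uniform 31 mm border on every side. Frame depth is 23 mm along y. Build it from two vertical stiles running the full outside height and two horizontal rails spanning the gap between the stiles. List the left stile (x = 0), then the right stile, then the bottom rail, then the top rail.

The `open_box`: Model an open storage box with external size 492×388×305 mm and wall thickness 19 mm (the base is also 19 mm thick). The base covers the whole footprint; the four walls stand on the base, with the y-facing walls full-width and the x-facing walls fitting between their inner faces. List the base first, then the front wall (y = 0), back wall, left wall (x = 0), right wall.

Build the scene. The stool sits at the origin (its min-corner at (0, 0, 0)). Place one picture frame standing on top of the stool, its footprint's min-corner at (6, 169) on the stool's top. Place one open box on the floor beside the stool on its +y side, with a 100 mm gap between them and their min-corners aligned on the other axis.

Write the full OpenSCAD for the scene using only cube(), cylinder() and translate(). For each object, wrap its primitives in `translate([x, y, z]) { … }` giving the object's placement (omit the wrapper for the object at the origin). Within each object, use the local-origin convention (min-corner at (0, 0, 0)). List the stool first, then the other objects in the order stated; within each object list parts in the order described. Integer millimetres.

translate([0, 0, 354]) cube([281, 275, 41]);
translate([24, 24, 0]) cylinder(h = 354, r = 24);
translate([257, 24, 0]) cylinder(h = 354, r = 24);
translate([24, 251, 0]) cylinder(h = 354, r = 24);
translate([257, 251, 0]) cylinder(h = 354, r = 24);
translate([6, 169, 395]) {
  cube([31, 23, 347]);
  translate([200, 0, 0]) cube([31, 23, 347]);
  translate([31, 0, 0]) cube([169, 23, 31]);
  translate([31, 0, 316]) cube([169, 23, 31]);
}
translate([0, 375, 0]) {
  cube([492, 388, 19]);
  translate([0, 0, 19]) cube([492, 19, 286]);
  translate([0, 369, 19]) cube([492, 19, 286]);
  translate([0, 19, 19]) cube([19, 350, 286]);
  translate([473, 19, 19]) cube([19, 350, 286]);
}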